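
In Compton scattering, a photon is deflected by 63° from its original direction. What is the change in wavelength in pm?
1.3248 pm

Using the Compton scattering formula:
Δλ = λ_C(1 - cos θ)

where λ_C = h/(m_e·c) ≈ 2.4263 pm is the Compton wavelength of an electron.

For θ = 63°:
cos(63°) = 0.4540
1 - cos(63°) = 0.5460

Δλ = 2.4263 × 0.5460
Δλ = 1.3248 pm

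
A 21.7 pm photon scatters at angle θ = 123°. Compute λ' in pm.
25.4478 pm

Using the Compton scattering formula:
λ' = λ + Δλ = λ + λ_C(1 - cos θ)

Given:
- Initial wavelength λ = 21.7 pm
- Scattering angle θ = 123°
- Compton wavelength λ_C ≈ 2.4263 pm

Calculate the shift:
Δλ = 2.4263 × (1 - cos(123°))
Δλ = 2.4263 × 1.5446
Δλ = 3.7478 pm

Final wavelength:
λ' = 21.7 + 3.7478 = 25.4478 pm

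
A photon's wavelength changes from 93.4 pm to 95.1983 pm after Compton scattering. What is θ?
75.00°

First find the wavelength shift:
Δλ = λ' - λ = 95.1983 - 93.4 = 1.7983 pm

Using Δλ = λ_C(1 - cos θ), with λ_C = h/(m_e·c) ≈ 2.42631024 pm:
cos θ = 1 - Δλ/λ_C
cos θ = 1 - 1.7983/2.42631024
cos θ = 0.258833

θ = arccos(0.258833)
θ = 75.00°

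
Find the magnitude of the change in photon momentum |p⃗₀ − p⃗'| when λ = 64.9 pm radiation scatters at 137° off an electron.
1.8422e-23 kg·m/s

Photon momentum magnitude is p = h/λ.

Initial momentum:
p₀ = h/λ = 6.6261e-34/6.4900e-11 = 1.0210e-23 kg·m/s

After scattering:
λ' = λ + Δλ = 64.9 + 4.2008 = 69.1008 pm
p' = h/λ' = 6.6261e-34/6.9101e-11 = 9.5890e-24 kg·m/s

Momentum is a vector; the scattered photon's direction makes angle θ = 137° with the incident direction. The magnitude of the vector change Δp⃗ = p⃗₀ − p⃗' is found from the law of cosines:
|Δp⃗|² = p₀² + p'² − 2p₀p'cos θ
|Δp⃗|² = (1.0210e-23)² + (9.5890e-24)² − 2·1.0210e-23·9.5890e-24·cos(137°)
|Δp⃗| = 1.8422e-23 kg·m/s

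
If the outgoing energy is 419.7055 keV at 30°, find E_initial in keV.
471.5999 keV

Convert final energy to wavelength (hc ≈ 1239.842 keV·pm):
λ' = hc/E' = 1239.842 / 419.7055 = 2.9541 pm

Calculate the Compton shift:
Δλ = λ_C(1 - cos(30°))
Δλ = 2.4263 × (1 - cos(30°))
Δλ = 0.3251 pm

Initial wavelength:
λ = λ' - Δλ = 2.9541 - 0.3251 = 2.6290 pm

Initial energy:
E = hc/λ = 1239.842 / 2.6290 = 471.5999 keV

(Intermediate values are shown rounded; full precision is carried through to the final answer.)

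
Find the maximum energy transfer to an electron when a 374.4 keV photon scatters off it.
222.5361 keV

Maximum energy transfer occurs at θ = 180° (backscattering).

Initial photon: E₀ = 374.4 keV → λ₀ = 3.3115 pm

Maximum Compton shift (at 180°):
Δλ_max = 2λ_C = 2 × 2.4263 = 4.8526 pm

Final wavelength:
λ' = 3.3115 + 4.8526 = 8.1642 pm

Minimum photon energy (maximum energy to electron):
E'_min = hc/λ' = 151.8639 keV

Maximum electron kinetic energy:
K_max = E₀ - E'_min = 374.4000 - 151.8639 = 222.5361 keV

(Intermediate values are shown rounded; full precision is carried through to the final answer.)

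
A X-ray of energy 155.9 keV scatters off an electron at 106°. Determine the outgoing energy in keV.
112.2243 keV

First convert energy to wavelength:
λ = hc/E, with hc ≈ 1239.842 keV·pm (i.e. 1239.842 eV·nm)

For E = 155.9 keV = 155900 eV:
λ = 1239.842 keV·pm / 155.9 keV
λ = 7.9528 pm

Calculate the Compton shift:
Δλ = λ_C(1 - cos(106°)) = 2.4263 × 1.2756
Δλ = 3.0951 pm

Final wavelength:
λ' = 7.9528 + 3.0951 = 11.0479 pm

Final energy:
E' = hc/λ' = 1239.842 / 11.0479 = 112.2243 keV

(Intermediate values are shown rounded; full precision is carried through to the final answer.)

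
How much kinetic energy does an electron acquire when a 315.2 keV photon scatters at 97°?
128.9120 keV

By energy conservation: K_e = E_initial - E_final

First find the scattered photon energy:
Initial wavelength: λ = hc/E = 3.9335 pm
Compton shift: Δλ = λ_C(1 - cos(97°)) = 2.7220 pm
Final wavelength: λ' = 3.9335 + 2.7220 = 6.6555 pm
Final photon energy: E' = hc/λ' = 186.2880 keV

Electron kinetic energy:
K_e = E - E' = 315.2000 - 186.2880 = 128.9120 keV

(Intermediate values are shown rounded; full precision is carried through to the final answer.)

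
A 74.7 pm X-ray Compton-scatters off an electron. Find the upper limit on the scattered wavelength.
79.5526 pm (at θ = 180°)

The Compton shift is Δλ = λ_C(1 − cos θ).

Since cos θ ranges from −1 to 1, the factor (1 − cos θ) ranges from 0 to 2; the maximum shift occurs at θ = 180° (backscattering):
Δλ_max = 2λ_C = 2 × 2.4263 pm = 4.8526 pm

Maximum scattered wavelength:
λ'_max = λ₀ + Δλ_max = 74.7 + 4.8526 = 79.5526 pm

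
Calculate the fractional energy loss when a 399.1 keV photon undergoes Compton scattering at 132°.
0.5659 (or 56.59%)

Calculate initial and final photon energies:

Initial: E₀ = 399.1 keV → λ₀ = 3.1066 pm
Compton shift: Δλ = 4.0498 pm
Final wavelength: λ' = 7.1564 pm
Final energy: E' = 173.2488 keV

Fractional energy loss:
(E₀ - E')/E₀ = (399.1000 - 173.2488)/399.1000
= 225.8512/399.1000
= 0.5659
= 56.59%

(Intermediate values are shown rounded; full precision is carried through to the final answer.)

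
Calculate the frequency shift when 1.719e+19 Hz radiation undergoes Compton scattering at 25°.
2.212e+17 Hz (decrease)

Convert frequency to wavelength (c = 299792458 m/s):
λ₀ = c/f₀ = 299792458/1.719e+19 = 1.7439934e-11 m = 17.4399 pm

Calculate Compton shift:
Δλ = λ_C(1 - cos(25°)) = 0.2273 pm

Final wavelength:
λ' = λ₀ + Δλ = 17.4399 + 0.2273 = 17.6673 pm

Final frequency:
f' = c/λ' = 299792458/1.7667260e-11 = 1.6968815e+19 Hz

Frequency shift (decrease):
Δf = f₀ - f' = 1.719e+19 - 1.6968815e+19 = 2.212e+17 Hz

(Intermediate values are shown rounded; full precision is carried through to the final answer.)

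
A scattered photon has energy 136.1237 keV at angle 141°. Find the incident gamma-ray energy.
258.5000 keV

Convert final energy to wavelength (hc ≈ 1239.842 keV·pm):
λ' = hc/E' = 1239.842 / 136.1237 = 9.1082 pm

Calculate the Compton shift:
Δλ = λ_C(1 - cos(141°))
Δλ = 2.4263 × (1 - cos(141°))
Δλ = 4.3119 pm

Initial wavelength:
λ = λ' - Δλ = 9.1082 - 4.3119 = 4.7963 pm

Initial energy:
E = hc/λ = 1239.842 / 4.7963 = 258.5000 keV

(Intermediate values are shown rounded; full precision is carried through to the final answer.)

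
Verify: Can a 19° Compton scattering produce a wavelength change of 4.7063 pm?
No, inconsistent

Calculate the expected shift for θ = 19°:

Δλ_expected = λ_C(1 - cos(19°))
Δλ_expected = 2.4263 × (1 - cos(19°))
Δλ_expected = 2.4263 × 0.0545
Δλ_expected = 0.1322 pm

Given shift: 4.7063 pm
Expected shift: 0.1322 pm
Difference: 4.5741 pm

The values do not match. The given shift corresponds to θ ≈ 160.0°, not 19°.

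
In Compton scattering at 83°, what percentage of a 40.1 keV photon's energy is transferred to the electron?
0.0645 (or 6.45%)

Calculate initial and final photon energies:

Initial: E₀ = 40.1 keV → λ₀ = 30.9188 pm
Compton shift: Δλ = 2.1306 pm
Final wavelength: λ' = 33.0494 pm
Final energy: E' = 37.5148 keV

Fractional energy loss:
(E₀ - E')/E₀ = (40.1000 - 37.5148)/40.1000
= 2.5852/40.1000
= 0.0645
= 6.45%

(Intermediate values are shown rounded; full precision is carried through to the final answer.)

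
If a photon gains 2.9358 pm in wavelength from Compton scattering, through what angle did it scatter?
102.12°

From the Compton formula Δλ = λ_C(1 - cos θ), we can solve for θ:

cos θ = 1 - Δλ/λ_C

Given:
- Δλ = 2.9358 pm
- λ_C = h/(m_e·c) ≈ 2.42631024 pm

cos θ = 1 - 2.9358/2.42631024
cos θ = 1 - 1.209985
cos θ = -0.209985

θ = arccos(-0.209985)
θ = 102.12°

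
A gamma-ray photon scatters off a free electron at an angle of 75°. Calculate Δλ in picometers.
1.7983 pm

Using the Compton scattering formula:
Δλ = λ_C(1 - cos θ)

where λ_C = h/(m_e·c) ≈ 2.4263 pm is the Compton wavelength of an electron.

For θ = 75°:
cos(75°) = 0.2588
1 - cos(75°) = 0.7412

Δλ = 2.4263 × 0.7412
Δλ = 1.7983 pm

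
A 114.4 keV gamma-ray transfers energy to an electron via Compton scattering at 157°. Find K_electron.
34.3974 keV

By energy conservation: K_e = E_initial - E_final

First find the scattered photon energy:
Initial wavelength: λ = hc/E = 10.8378 pm
Compton shift: Δλ = λ_C(1 - cos(157°)) = 4.6597 pm
Final wavelength: λ' = 10.8378 + 4.6597 = 15.4975 pm
Final photon energy: E' = hc/λ' = 80.0026 keV

Electron kinetic energy:
K_e = E - E' = 114.4000 - 80.0026 = 34.3974 keV

(Intermediate values are shown rounded; full precision is carried through to the final answer.)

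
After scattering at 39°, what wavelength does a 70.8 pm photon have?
71.3407 pm

Using the Compton scattering formula:
λ' = λ + Δλ = λ + λ_C(1 - cos θ)

Given:
- Initial wavelength λ = 70.8 pm
- Scattering angle θ = 39°
- Compton wavelength λ_C ≈ 2.4263 pm

Calculate the shift:
Δλ = 2.4263 × (1 - cos(39°))
Δλ = 2.4263 × 0.2229
Δλ = 0.5407 pm

Final wavelength:
λ' = 70.8 + 0.5407 = 71.3407 pm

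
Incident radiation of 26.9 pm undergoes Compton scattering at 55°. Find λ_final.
27.9346 pm

Using the Compton scattering formula:
λ' = λ + Δλ = λ + λ_C(1 - cos θ)

Given:
- Initial wavelength λ = 26.9 pm
- Scattering angle θ = 55°
- Compton wavelength λ_C ≈ 2.4263 pm

Calculate the shift:
Δλ = 2.4263 × (1 - cos(55°))
Δλ = 2.4263 × 0.4264
Δλ = 1.0346 pm

Final wavelength:
λ' = 26.9 + 1.0346 = 27.9346 pm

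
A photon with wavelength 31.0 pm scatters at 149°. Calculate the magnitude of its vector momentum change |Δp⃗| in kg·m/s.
3.8587e-23 kg·m/s

Photon momentum magnitude is p = h/λ.

Initial momentum:
p₀ = h/λ = 6.6261e-34/3.1000e-11 = 2.1374e-23 kg·m/s

After scattering:
λ' = λ + Δλ = 31.0 + 4.5061 = 35.5061 pm
p' = h/λ' = 6.6261e-34/3.5506e-11 = 1.8662e-23 kg·m/s

Momentum is a vector; the scattered photon's direction makes angle θ = 149° with the incident direction. The magnitude of the vector change Δp⃗ = p⃗₀ − p⃗' is found from the law of cosines:
|Δp⃗|² = p₀² + p'² − 2p₀p'cos θ
|Δp⃗|² = (2.1374e-23)² + (1.8662e-23)² − 2·2.1374e-23·1.8662e-23·cos(149°)
|Δp⃗| = 3.8587e-23 kg·m/s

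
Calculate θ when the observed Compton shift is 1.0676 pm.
55.94°

From the Compton formula Δλ = λ_C(1 - cos θ), we can solve for θ:

cos θ = 1 - Δλ/λ_C

Given:
- Δλ = 1.0676 pm
- λ_C = h/(m_e·c) ≈ 2.42631024 pm

cos θ = 1 - 1.0676/2.42631024
cos θ = 1 - 0.440010
cos θ = 0.559990

θ = arccos(0.559990)
θ = 55.94°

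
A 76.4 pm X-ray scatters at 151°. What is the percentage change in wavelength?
5.9534%

Calculate the Compton shift:
Δλ = λ_C(1 - cos(151°))
Δλ = 2.4263 × (1 - cos(151°))
Δλ = 2.4263 × 1.8746
Δλ = 4.5484 pm

Percentage change:
(Δλ/λ₀) × 100 = (4.5484/76.4) × 100
= 5.9534%

(Intermediate values are shown rounded; full precision is carried through to the final answer.)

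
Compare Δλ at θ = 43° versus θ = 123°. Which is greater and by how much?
123° produces the larger shift by a factor of 5.750

Calculate both shifts using Δλ = λ_C(1 - cos θ):

For θ₁ = 43°:
Δλ₁ = 2.4263 × (1 - cos(43°))
Δλ₁ = 2.4263 × 0.2686
Δλ₁ = 0.6518 pm

For θ₂ = 123°:
Δλ₂ = 2.4263 × (1 - cos(123°))
Δλ₂ = 2.4263 × 1.5446
Δλ₂ = 3.7478 pm

The 123° angle produces the larger shift.
Ratio: 3.7478/0.6518 = 5.750

(Intermediate values are shown rounded; full precision is carried through to the final answer.)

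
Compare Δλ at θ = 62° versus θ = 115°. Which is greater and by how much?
115° produces the larger shift by a factor of 2.682

Calculate both shifts using Δλ = λ_C(1 - cos θ):

For θ₁ = 62°:
Δλ₁ = 2.4263 × (1 - cos(62°))
Δλ₁ = 2.4263 × 0.5305
Δλ₁ = 1.2872 pm

For θ₂ = 115°:
Δλ₂ = 2.4263 × (1 - cos(115°))
Δλ₂ = 2.4263 × 1.4226
Δλ₂ = 3.4517 pm

The 115° angle produces the larger shift.
Ratio: 3.4517/1.2872 = 2.682

(Intermediate values are shown rounded; full precision is carried through to the final answer.)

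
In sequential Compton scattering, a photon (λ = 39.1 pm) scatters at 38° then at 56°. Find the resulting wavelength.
40.6839 pm

Apply Compton shift twice:

First scattering at θ₁ = 38°:
Δλ₁ = λ_C(1 - cos(38°))
Δλ₁ = 2.4263 × 0.2120
Δλ₁ = 0.5144 pm

After first scattering:
λ₁ = 39.1 + 0.5144 = 39.6144 pm

Second scattering at θ₂ = 56°:
Δλ₂ = λ_C(1 - cos(56°))
Δλ₂ = 2.4263 × 0.4408
Δλ₂ = 1.0695 pm

Final wavelength:
λ₂ = 39.6144 + 1.0695 = 40.6839 pm

Total shift: Δλ_total = 0.5144 + 1.0695 = 1.5839 pm

(Intermediate values are shown rounded; full precision is carried through to the final answer.)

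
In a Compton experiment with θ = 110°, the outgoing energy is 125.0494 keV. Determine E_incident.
186.1999 keV

Convert final energy to wavelength (hc ≈ 1239.842 keV·pm):
λ' = hc/E' = 1239.842 / 125.0494 = 9.9148 pm

Calculate the Compton shift:
Δλ = λ_C(1 - cos(110°))
Δλ = 2.4263 × (1 - cos(110°))
Δλ = 3.2562 pm

Initial wavelength:
λ = λ' - Δλ = 9.9148 - 3.2562 = 6.6587 pm

Initial energy:
E = hc/λ = 1239.842 / 6.6587 = 186.1999 keV

(Intermediate values are shown rounded; full precision is carried through to the final answer.)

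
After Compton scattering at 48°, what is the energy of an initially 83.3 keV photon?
79.0370 keV

First convert energy to wavelength:
λ = hc/E, with hc ≈ 1239.842 keV·pm (i.e. 1239.842 eV·nm)

For E = 83.3 keV = 83300 eV:
λ = 1239.842 keV·pm / 83.3 keV
λ = 14.8841 pm

Calculate the Compton shift:
Δλ = λ_C(1 - cos(48°)) = 2.4263 × 0.3309
Δλ = 0.8028 pm

Final wavelength:
λ' = 14.8841 + 0.8028 = 15.6868 pm

Final energy:
E' = hc/λ' = 1239.842 / 15.6868 = 79.0370 keV

(Intermediate values are shown rounded; full precision is carried through to the final answer.)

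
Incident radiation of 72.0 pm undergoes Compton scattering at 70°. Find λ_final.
73.5965 pm

Using the Compton scattering formula:
λ' = λ + Δλ = λ + λ_C(1 - cos θ)

Given:
- Initial wavelength λ = 72.0 pm
- Scattering angle θ = 70°
- Compton wavelength λ_C ≈ 2.4263 pm

Calculate the shift:
Δλ = 2.4263 × (1 - cos(70°))
Δλ = 2.4263 × 0.6580
Δλ = 1.5965 pm

Final wavelength:
λ' = 72.0 + 1.5965 = 73.5965 pm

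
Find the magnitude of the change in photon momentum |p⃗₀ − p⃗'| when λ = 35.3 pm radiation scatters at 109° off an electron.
2.9301e-23 kg·m/s

Photon momentum magnitude is p = h/λ.

Initial momentum:
p₀ = h/λ = 6.6261e-34/3.5300e-11 = 1.8771e-23 kg·m/s

After scattering:
λ' = λ + Δλ = 35.3 + 3.2162 = 38.5162 pm
p' = h/λ' = 6.6261e-34/3.8516e-11 = 1.7203e-23 kg·m/s

Momentum is a vector; the scattered photon's direction makes angle θ = 109° with the incident direction. The magnitude of the vector change Δp⃗ = p⃗₀ − p⃗' is found from the law of cosines:
|Δp⃗|² = p₀² + p'² − 2p₀p'cos θ
|Δp⃗|² = (1.8771e-23)² + (1.7203e-23)² − 2·1.8771e-23·1.7203e-23·cos(109°)
|Δp⃗| = 2.9301e-23 kg·m/s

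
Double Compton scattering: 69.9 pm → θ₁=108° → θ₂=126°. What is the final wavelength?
76.9285 pm

Apply Compton shift twice:

First scattering at θ₁ = 108°:
Δλ₁ = λ_C(1 - cos(108°))
Δλ₁ = 2.4263 × 1.3090
Δλ₁ = 3.1761 pm

After first scattering:
λ₁ = 69.9 + 3.1761 = 73.0761 pm

Second scattering at θ₂ = 126°:
Δλ₂ = λ_C(1 - cos(126°))
Δλ₂ = 2.4263 × 1.5878
Δλ₂ = 3.8525 pm

Final wavelength:
λ₂ = 73.0761 + 3.8525 = 76.9285 pm

Total shift: Δλ_total = 3.1761 + 3.8525 = 7.0285 pm

(Intermediate values are shown rounded; full precision is carried through to the final answer.)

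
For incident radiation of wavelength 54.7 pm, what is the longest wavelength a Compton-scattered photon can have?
59.5526 pm (at θ = 180°)

The Compton shift is Δλ = λ_C(1 − cos θ).

Since cos θ ranges from −1 to 1, the factor (1 − cos θ) ranges from 0 to 2; the maximum shift occurs at θ = 180° (backscattering):
Δλ_max = 2λ_C = 2 × 2.4263 pm = 4.8526 pm

Maximum scattered wavelength:
λ'_max = λ₀ + Δλ_max = 54.7 + 4.8526 = 59.5526 pm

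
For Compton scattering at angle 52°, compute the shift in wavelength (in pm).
0.9325 pm

Using the Compton scattering formula:
Δλ = λ_C(1 - cos θ)

where λ_C = h/(m_e·c) ≈ 2.4263 pm is the Compton wavelength of an electron.

For θ = 52°:
cos(52°) = 0.6157
1 - cos(52°) = 0.3843

Δλ = 2.4263 × 0.3843
Δλ = 0.9325 pm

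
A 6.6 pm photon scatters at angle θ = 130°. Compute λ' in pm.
10.5859 pm

Using the Compton scattering formula:
λ' = λ + Δλ = λ + λ_C(1 - cos θ)

Given:
- Initial wavelength λ = 6.6 pm
- Scattering angle θ = 130°
- Compton wavelength λ_C ≈ 2.4263 pm

Calculate the shift:
Δλ = 2.4263 × (1 - cos(130°))
Δλ = 2.4263 × 1.6428
Δλ = 3.9859 pm

Final wavelength:
λ' = 6.6 + 3.9859 = 10.5859 pm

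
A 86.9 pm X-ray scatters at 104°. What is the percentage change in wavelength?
3.4675%

Calculate the Compton shift:
Δλ = λ_C(1 - cos(104°))
Δλ = 2.4263 × (1 - cos(104°))
Δλ = 2.4263 × 1.2419
Δλ = 3.0133 pm

Percentage change:
(Δλ/λ₀) × 100 = (3.0133/86.9) × 100
= 3.4675%

(Intermediate values are shown rounded; full precision is carried through to the final answer.)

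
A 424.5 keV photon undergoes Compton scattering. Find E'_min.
159.4994 keV (at θ = 180°)

The scattered photon has minimum energy when its wavelength is maximum, i.e., when the Compton shift Δλ = λ_C(1 − cos θ) is maximum. This occurs at θ = 180° (backscattering), giving Δλ_max = 2λ_C = 4.8526 pm.

Initial wavelength: λ₀ = hc/E₀ = 2.9207 pm
Maximum final wavelength: λ'_max = λ₀ + 2λ_C = 2.9207 + 4.8526 = 7.7733 pm
Minimum final energy: E'_min = hc/λ'_max = 159.4994 keV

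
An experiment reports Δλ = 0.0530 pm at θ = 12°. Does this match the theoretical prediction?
Yes, consistent

Calculate the expected shift for θ = 12°:

Δλ_expected = λ_C(1 - cos(12°))
Δλ_expected = 2.4263 × (1 - cos(12°))
Δλ_expected = 2.4263 × 0.0219
Δλ_expected = 0.0530 pm

Given shift: 0.0530 pm
Expected shift: 0.0530 pm
Difference: 0.0000 pm

The values match. This is consistent with Compton scattering at the stated angle.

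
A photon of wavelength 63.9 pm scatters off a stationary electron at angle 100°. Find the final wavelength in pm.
66.7476 pm

Using the Compton scattering formula:
λ' = λ + Δλ = λ + λ_C(1 - cos θ)

Given:
- Initial wavelength λ = 63.9 pm
- Scattering angle θ = 100°
- Compton wavelength λ_C ≈ 2.4263 pm

Calculate the shift:
Δλ = 2.4263 × (1 - cos(100°))
Δλ = 2.4263 × 1.1736
Δλ = 2.8476 pm

Final wavelength:
λ' = 63.9 + 2.8476 = 66.7476 pm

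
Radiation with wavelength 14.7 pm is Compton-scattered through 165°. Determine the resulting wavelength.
19.4699 pm

Using the Compton scattering formula:
λ' = λ + Δλ = λ + λ_C(1 - cos θ)

Given:
- Initial wavelength λ = 14.7 pm
- Scattering angle θ = 165°
- Compton wavelength λ_C ≈ 2.4263 pm

Calculate the shift:
Δλ = 2.4263 × (1 - cos(165°))
Δλ = 2.4263 × 1.9659
Δλ = 4.7699 pm

Final wavelength:
λ' = 14.7 + 4.7699 = 19.4699 pm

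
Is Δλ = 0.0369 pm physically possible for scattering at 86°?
No, inconsistent

Calculate the expected shift for θ = 86°:

Δλ_expected = λ_C(1 - cos(86°))
Δλ_expected = 2.4263 × (1 - cos(86°))
Δλ_expected = 2.4263 × 0.9302
Δλ_expected = 2.2571 pm

Given shift: 0.0369 pm
Expected shift: 2.2571 pm
Difference: 2.2202 pm

The values do not match. The given shift corresponds to θ ≈ 10.0°, not 86°.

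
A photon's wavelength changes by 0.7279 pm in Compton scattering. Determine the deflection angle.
45.57°

From the Compton formula Δλ = λ_C(1 - cos θ), we can solve for θ:

cos θ = 1 - Δλ/λ_C

Given:
- Δλ = 0.7279 pm
- λ_C = h/(m_e·c) ≈ 2.42631024 pm

cos θ = 1 - 0.7279/2.42631024
cos θ = 1 - 0.300003
cos θ = 0.699997

θ = arccos(0.699997)
θ = 45.57°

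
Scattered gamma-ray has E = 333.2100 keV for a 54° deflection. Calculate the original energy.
455.7000 keV

Convert final energy to wavelength (hc ≈ 1239.842 keV·pm):
λ' = hc/E' = 1239.842 / 333.2100 = 3.7209 pm

Calculate the Compton shift:
Δλ = λ_C(1 - cos(54°))
Δλ = 2.4263 × (1 - cos(54°))
Δλ = 1.0002 pm

Initial wavelength:
λ = λ' - Δλ = 3.7209 - 1.0002 = 2.7207 pm

Initial energy:
E = hc/λ = 1239.842 / 2.7207 = 455.7000 keV

(Intermediate values are shown rounded; full precision is carried through to the final answer.)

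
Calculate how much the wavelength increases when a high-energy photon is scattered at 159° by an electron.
4.6915 pm

Using the Compton scattering formula:
Δλ = λ_C(1 - cos θ)

where λ_C = h/(m_e·c) ≈ 2.4263 pm is the Compton wavelength of an electron.

For θ = 159°:
cos(159°) = -0.9336
1 - cos(159°) = 1.9336

Δλ = 2.4263 × 1.9336
Δλ = 4.6915 pm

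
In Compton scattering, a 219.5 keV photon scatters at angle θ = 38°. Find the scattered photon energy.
201.1805 keV

First convert energy to wavelength:
λ = hc/E, with hc ≈ 1239.842 keV·pm (i.e. 1239.842 eV·nm)

For E = 219.5 keV = 219500 eV:
λ = 1239.842 keV·pm / 219.5 keV
λ = 5.6485 pm

Calculate the Compton shift:
Δλ = λ_C(1 - cos(38°)) = 2.4263 × 0.2120
Δλ = 0.5144 pm

Final wavelength:
λ' = 5.6485 + 0.5144 = 6.1628 pm

Final energy:
E' = hc/λ' = 1239.842 / 6.1628 = 201.1805 keV

(Intermediate values are shown rounded; full precision is carried through to the final answer.)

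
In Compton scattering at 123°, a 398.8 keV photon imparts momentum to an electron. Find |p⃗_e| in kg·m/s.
2.7785e-22 kg·m/s

The electron is initially at rest, so by conservation of momentum:
p⃗_e = p⃗₀ − p⃗'  (incident photon momentum minus scattered photon momentum)

Photon momentum magnitudes (p = h/λ = E/c):
λ₀ = hc/E₀ = 3.1089 pm → p₀ = h/λ₀ = 2.1313e-22 kg·m/s
Δλ = λ_C(1 − cos 123°) = 3.7478 pm
λ' = 6.8567 pm → p' = h/λ' = 9.6636e-23 kg·m/s

The scattered photon makes angle θ = 123° with the incident direction, so by the law of cosines:
|p⃗_e|² = p₀² + p'² − 2p₀p'cos θ
|p⃗_e|² = (2.1313e-22)² + (9.6636e-23)² − 2·2.1313e-22·9.6636e-23·cos(123°)
|p⃗_e| = 2.7785e-22 kg·m/s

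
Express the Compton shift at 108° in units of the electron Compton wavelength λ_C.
1.3090 λ_C

The Compton shift formula is:
Δλ = λ_C(1 - cos θ)

Dividing both sides by λ_C:
Δλ/λ_C = 1 - cos θ

For θ = 108°:
Δλ/λ_C = 1 - cos(108°)
Δλ/λ_C = 1 - -0.3090
Δλ/λ_C = 1.3090

This means the shift is 1.3090 × λ_C = 3.1761 pm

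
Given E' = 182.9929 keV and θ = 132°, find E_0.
454.8999 keV

Convert final energy to wavelength (hc ≈ 1239.842 keV·pm):
λ' = hc/E' = 1239.842 / 182.9929 = 6.7754 pm

Calculate the Compton shift:
Δλ = λ_C(1 - cos(132°))
Δλ = 2.4263 × (1 - cos(132°))
Δλ = 4.0498 pm

Initial wavelength:
λ = λ' - Δλ = 6.7754 - 4.0498 = 2.7255 pm

Initial energy:
E = hc/λ = 1239.842 / 2.7255 = 454.8999 keV

(Intermediate values are shown rounded; full precision is carried through to the final answer.)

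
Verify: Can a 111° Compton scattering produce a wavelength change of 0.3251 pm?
No, inconsistent

Calculate the expected shift for θ = 111°:

Δλ_expected = λ_C(1 - cos(111°))
Δλ_expected = 2.4263 × (1 - cos(111°))
Δλ_expected = 2.4263 × 1.3584
Δλ_expected = 3.2958 pm

Given shift: 0.3251 pm
Expected shift: 3.2958 pm
Difference: 2.9708 pm

The values do not match. The given shift corresponds to θ ≈ 30.0°, not 111°.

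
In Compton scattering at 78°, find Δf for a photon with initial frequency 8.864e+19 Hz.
3.212e+19 Hz (decrease)

Convert frequency to wavelength (c = 299792458 m/s):
λ₀ = c/f₀ = 299792458/8.864e+19 = 3.3821351e-12 m = 3.3821 pm

Calculate Compton shift:
Δλ = λ_C(1 - cos(78°)) = 1.9219 pm

Final wavelength:
λ' = λ₀ + Δλ = 3.3821 + 1.9219 = 5.3040 pm

Final frequency:
f' = c/λ' = 299792458/5.3039871e-12 = 5.6522094e+19 Hz

Frequency shift (decrease):
Δf = f₀ - f' = 8.864e+19 - 5.6522094e+19 = 3.212e+19 Hz

(Intermediate values are shown rounded; full precision is carried through to the final answer.)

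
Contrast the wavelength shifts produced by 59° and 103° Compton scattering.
103° produces the larger shift by a factor of 2.526

Calculate both shifts using Δλ = λ_C(1 - cos θ):

For θ₁ = 59°:
Δλ₁ = 2.4263 × (1 - cos(59°))
Δλ₁ = 2.4263 × 0.4850
Δλ₁ = 1.1767 pm

For θ₂ = 103°:
Δλ₂ = 2.4263 × (1 - cos(103°))
Δλ₂ = 2.4263 × 1.2250
Δλ₂ = 2.9721 pm

The 103° angle produces the larger shift.
Ratio: 2.9721/1.1767 = 2.526

(Intermediate values are shown rounded; full precision is carried through to the final answer.)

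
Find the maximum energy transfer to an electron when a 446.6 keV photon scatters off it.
284.0788 keV

Maximum energy transfer occurs at θ = 180° (backscattering).

Initial photon: E₀ = 446.6 keV → λ₀ = 2.7762 pm

Maximum Compton shift (at 180°):
Δλ_max = 2λ_C = 2 × 2.4263 = 4.8526 pm

Final wavelength:
λ' = 2.7762 + 4.8526 = 7.6288 pm

Minimum photon energy (maximum energy to electron):
E'_min = hc/λ' = 162.5212 keV

Maximum electron kinetic energy:
K_max = E₀ - E'_min = 446.6000 - 162.5212 = 284.0788 keV

(Intermediate values are shown rounded; full precision is carried through to the final answer.)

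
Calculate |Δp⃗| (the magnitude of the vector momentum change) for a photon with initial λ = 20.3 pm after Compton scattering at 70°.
3.6132e-23 kg·m/s

Photon momentum magnitude is p = h/λ.

Initial momentum:
p₀ = h/λ = 6.6261e-34/2.0300e-11 = 3.2641e-23 kg·m/s

After scattering:
λ' = λ + Δλ = 20.3 + 1.5965 = 21.8965 pm
p' = h/λ' = 6.6261e-34/2.1896e-11 = 3.0261e-23 kg·m/s

Momentum is a vector; the scattered photon's direction makes angle θ = 70° with the incident direction. The magnitude of the vector change Δp⃗ = p⃗₀ − p⃗' is found from the law of cosines:
|Δp⃗|² = p₀² + p'² − 2p₀p'cos θ
|Δp⃗|² = (3.2641e-23)² + (3.0261e-23)² − 2·3.2641e-23·3.0261e-23·cos(70°)
|Δp⃗| = 3.6132e-23 kg·m/s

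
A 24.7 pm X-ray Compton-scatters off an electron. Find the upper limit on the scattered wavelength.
29.5526 pm (at θ = 180°)

The Compton shift is Δλ = λ_C(1 − cos θ).

Since cos θ ranges from −1 to 1, the factor (1 − cos θ) ranges from 0 to 2; the maximum shift occurs at θ = 180° (backscattering):
Δλ_max = 2λ_C = 2 × 2.4263 pm = 4.8526 pm

Maximum scattered wavelength:
λ'_max = λ₀ + Δλ_max = 24.7 + 4.8526 = 29.5526 pm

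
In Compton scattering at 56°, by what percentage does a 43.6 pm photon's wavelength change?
2.4531%

Calculate the Compton shift:
Δλ = λ_C(1 - cos(56°))
Δλ = 2.4263 × (1 - cos(56°))
Δλ = 2.4263 × 0.4408
Δλ = 1.0695 pm

Percentage change:
(Δλ/λ₀) × 100 = (1.0695/43.6) × 100
= 2.4531%

(Intermediate values are shown rounded; full precision is carried through to the final answer.)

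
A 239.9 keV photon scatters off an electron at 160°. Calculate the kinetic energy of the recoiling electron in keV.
114.3395 keV

By energy conservation: K_e = E_initial - E_final

First find the scattered photon energy:
Initial wavelength: λ = hc/E = 5.1682 pm
Compton shift: Δλ = λ_C(1 - cos(160°)) = 4.7063 pm
Final wavelength: λ' = 5.1682 + 4.7063 = 9.8745 pm
Final photon energy: E' = hc/λ' = 125.5605 keV

Electron kinetic energy:
K_e = E - E' = 239.9000 - 125.5605 = 114.3395 keV

(Intermediate values are shown rounded; full precision is carried through to the final answer.)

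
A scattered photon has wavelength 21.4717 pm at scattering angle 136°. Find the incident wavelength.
17.3000 pm

From λ' = λ + Δλ, we have λ = λ' - Δλ

First calculate the Compton shift:
Δλ = λ_C(1 - cos θ)
Δλ = 2.4263 × (1 - cos(136°))
Δλ = 2.4263 × 1.7193
Δλ = 4.1717 pm

Initial wavelength:
λ = λ' - Δλ
λ = 21.4717 - 4.1717
λ = 17.3000 pm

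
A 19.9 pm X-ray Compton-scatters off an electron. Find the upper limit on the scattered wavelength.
24.7526 pm (at θ = 180°)

The Compton shift is Δλ = λ_C(1 − cos θ).

Since cos θ ranges from −1 to 1, the factor (1 − cos θ) ranges from 0 to 2; the maximum shift occurs at θ = 180° (backscattering):
Δλ_max = 2λ_C = 2 × 2.4263 pm = 4.8526 pm

Maximum scattered wavelength:
λ'_max = λ₀ + Δλ_max = 19.9 + 4.8526 = 24.7526 pm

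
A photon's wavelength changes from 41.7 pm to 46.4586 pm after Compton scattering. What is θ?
164.00°

First find the wavelength shift:
Δλ = λ' - λ = 46.4586 - 41.7 = 4.7586 pm

Using Δλ = λ_C(1 - cos θ), with λ_C = h/(m_e·c) ≈ 2.42631024 pm:
cos θ = 1 - Δλ/λ_C
cos θ = 1 - 4.7586/2.42631024
cos θ = -0.961250

θ = arccos(-0.961250)
θ = 164.00°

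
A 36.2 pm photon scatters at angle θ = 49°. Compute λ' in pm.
37.0345 pm

Using the Compton scattering formula:
λ' = λ + Δλ = λ + λ_C(1 - cos θ)

Given:
- Initial wavelength λ = 36.2 pm
- Scattering angle θ = 49°
- Compton wavelength λ_C ≈ 2.4263 pm

Calculate the shift:
Δλ = 2.4263 × (1 - cos(49°))
Δλ = 2.4263 × 0.3439
Δλ = 0.8345 pm

Final wavelength:
λ' = 36.2 + 0.8345 = 37.0345 pm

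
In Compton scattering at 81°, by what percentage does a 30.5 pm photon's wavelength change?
6.7107%

Calculate the Compton shift:
Δλ = λ_C(1 - cos(81°))
Δλ = 2.4263 × (1 - cos(81°))
Δλ = 2.4263 × 0.8436
Δλ = 2.0468 pm

Percentage change:
(Δλ/λ₀) × 100 = (2.0468/30.5) × 100
= 6.7107%

(Intermediate values are shown rounded; full precision is carried through to the final answer.)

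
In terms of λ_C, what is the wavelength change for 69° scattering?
0.6416 λ_C

The Compton shift formula is:
Δλ = λ_C(1 - cos θ)

Dividing both sides by λ_C:
Δλ/λ_C = 1 - cos θ

For θ = 69°:
Δλ/λ_C = 1 - cos(69°)
Δλ/λ_C = 1 - 0.3584
Δλ/λ_C = 0.6416

This means the shift is 0.6416 × λ_C = 1.5568 pm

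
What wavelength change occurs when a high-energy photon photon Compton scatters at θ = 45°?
0.7106 pm

Using the Compton scattering formula:
Δλ = λ_C(1 - cos θ)

where λ_C = h/(m_e·c) ≈ 2.4263 pm is the Compton wavelength of an electron.

For θ = 45°:
cos(45°) = 0.7071
1 - cos(45°) = 0.2929

Δλ = 2.4263 × 0.2929
Δλ = 0.7106 pm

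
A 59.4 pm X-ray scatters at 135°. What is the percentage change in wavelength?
6.9730%

Calculate the Compton shift:
Δλ = λ_C(1 - cos(135°))
Δλ = 2.4263 × (1 - cos(135°))
Δλ = 2.4263 × 1.7071
Δλ = 4.1420 pm

Percentage change:
(Δλ/λ₀) × 100 = (4.1420/59.4) × 100
= 6.9730%

(Intermediate values are shown rounded; full precision is carried through to the final answer.)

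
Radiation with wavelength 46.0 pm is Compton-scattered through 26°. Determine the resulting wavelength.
46.2456 pm

Using the Compton scattering formula:
λ' = λ + Δλ = λ + λ_C(1 - cos θ)

Given:
- Initial wavelength λ = 46.0 pm
- Scattering angle θ = 26°
- Compton wavelength λ_C ≈ 2.4263 pm

Calculate the shift:
Δλ = 2.4263 × (1 - cos(26°))
Δλ = 2.4263 × 0.1012
Δλ = 0.2456 pm

Final wavelength:
λ' = 46.0 + 0.2456 = 46.2456 pm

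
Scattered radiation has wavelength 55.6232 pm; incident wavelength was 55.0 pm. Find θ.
42.00°

First find the wavelength shift:
Δλ = λ' - λ = 55.6232 - 55.0 = 0.6232 pm

Using Δλ = λ_C(1 - cos θ), with λ_C = h/(m_e·c) ≈ 2.42631024 pm:
cos θ = 1 - Δλ/λ_C
cos θ = 1 - 0.6232/2.42631024
cos θ = 0.743149

θ = arccos(0.743149)
θ = 42.00°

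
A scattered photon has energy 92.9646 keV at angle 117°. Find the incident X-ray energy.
126.4000 keV

Convert final energy to wavelength (hc ≈ 1239.842 keV·pm):
λ' = hc/E' = 1239.842 / 92.9646 = 13.3367 pm

Calculate the Compton shift:
Δλ = λ_C(1 - cos(117°))
Δλ = 2.4263 × (1 - cos(117°))
Δλ = 3.5278 pm

Initial wavelength:
λ = λ' - Δλ = 13.3367 - 3.5278 = 9.8089 pm

Initial energy:
E = hc/λ = 1239.842 / 9.8089 = 126.4000 keV

(Intermediate values are shown rounded; full precision is carried through to the final answer.)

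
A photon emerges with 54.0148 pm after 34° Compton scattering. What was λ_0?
53.6000 pm

From λ' = λ + Δλ, we have λ = λ' - Δλ

First calculate the Compton shift:
Δλ = λ_C(1 - cos θ)
Δλ = 2.4263 × (1 - cos(34°))
Δλ = 2.4263 × 0.1710
Δλ = 0.4148 pm

Initial wavelength:
λ = λ' - Δλ
λ = 54.0148 - 0.4148
λ = 53.6000 pm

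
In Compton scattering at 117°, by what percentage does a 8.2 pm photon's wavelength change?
43.0223%

Calculate the Compton shift:
Δλ = λ_C(1 - cos(117°))
Δλ = 2.4263 × (1 - cos(117°))
Δλ = 2.4263 × 1.4540
Δλ = 3.5278 pm

Percentage change:
(Δλ/λ₀) × 100 = (3.5278/8.2) × 100
= 43.0223%

(Intermediate values are shown rounded; full precision is carried through to the final answer.)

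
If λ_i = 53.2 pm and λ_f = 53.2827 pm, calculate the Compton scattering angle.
15.00°

First find the wavelength shift:
Δλ = λ' - λ = 53.2827 - 53.2 = 0.0827 pm

Using Δλ = λ_C(1 - cos θ), with λ_C = h/(m_e·c) ≈ 2.42631024 pm:
cos θ = 1 - Δλ/λ_C
cos θ = 1 - 0.0827/2.42631024
cos θ = 0.965915

θ = arccos(0.965915)
θ = 15.00°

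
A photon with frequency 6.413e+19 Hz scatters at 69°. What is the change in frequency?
1.602e+19 Hz (decrease)

Convert frequency to wavelength (c = 299792458 m/s):
λ₀ = c/f₀ = 299792458/6.413e+19 = 4.6747615e-12 m = 4.6748 pm

Calculate Compton shift:
Δλ = λ_C(1 - cos(69°)) = 1.5568 pm

Final wavelength:
λ' = λ₀ + Δλ = 4.6748 + 1.5568 = 6.2316 pm

Final frequency:
f' = c/λ' = 299792458/6.2315600e-12 = 4.8108734e+19 Hz

Frequency shift (decrease):
Δf = f₀ - f' = 6.413e+19 - 4.8108734e+19 = 1.602e+19 Hz

(Intermediate values are shown rounded; full precision is carried through to the final answer.)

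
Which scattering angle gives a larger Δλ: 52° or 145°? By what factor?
145° produces the larger shift by a factor of 4.733

Calculate both shifts using Δλ = λ_C(1 - cos θ):

For θ₁ = 52°:
Δλ₁ = 2.4263 × (1 - cos(52°))
Δλ₁ = 2.4263 × 0.3843
Δλ₁ = 0.9325 pm

For θ₂ = 145°:
Δλ₂ = 2.4263 × (1 - cos(145°))
Δλ₂ = 2.4263 × 1.8192
Δλ₂ = 4.4138 pm

The 145° angle produces the larger shift.
Ratio: 4.4138/0.9325 = 4.733

(Intermediate values are shown rounded; full precision is carried through to the final answer.)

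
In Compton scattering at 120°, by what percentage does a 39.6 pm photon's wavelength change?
9.1906%

Calculate the Compton shift:
Δλ = λ_C(1 - cos(120°))
Δλ = 2.4263 × (1 - cos(120°))
Δλ = 2.4263 × 1.5000
Δλ = 3.6395 pm

Percentage change:
(Δλ/λ₀) × 100 = (3.6395/39.6) × 100
= 9.1906%

(Intermediate values are shown rounded; full precision is carried through to the final answer.)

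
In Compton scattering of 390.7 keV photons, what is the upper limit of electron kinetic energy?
236.2219 keV

Maximum energy transfer occurs at θ = 180° (backscattering).

Initial photon: E₀ = 390.7 keV → λ₀ = 3.1734 pm

Maximum Compton shift (at 180°):
Δλ_max = 2λ_C = 2 × 2.4263 = 4.8526 pm

Final wavelength:
λ' = 3.1734 + 4.8526 = 8.0260 pm

Minimum photon energy (maximum energy to electron):
E'_min = hc/λ' = 154.4781 keV

Maximum electron kinetic energy:
K_max = E₀ - E'_min = 390.7000 - 154.4781 = 236.2219 keV

(Intermediate values are shown rounded; full precision is carried through to the final answer.)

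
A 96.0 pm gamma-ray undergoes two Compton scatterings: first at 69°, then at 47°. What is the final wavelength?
98.3284 pm

Apply Compton shift twice:

First scattering at θ₁ = 69°:
Δλ₁ = λ_C(1 - cos(69°))
Δλ₁ = 2.4263 × 0.6416
Δλ₁ = 1.5568 pm

After first scattering:
λ₁ = 96.0 + 1.5568 = 97.5568 pm

Second scattering at θ₂ = 47°:
Δλ₂ = λ_C(1 - cos(47°))
Δλ₂ = 2.4263 × 0.3180
Δλ₂ = 0.7716 pm

Final wavelength:
λ₂ = 97.5568 + 0.7716 = 98.3284 pm

Total shift: Δλ_total = 1.5568 + 0.7716 = 2.3284 pm

(Intermediate values are shown rounded; full precision is carried through to the final answer.)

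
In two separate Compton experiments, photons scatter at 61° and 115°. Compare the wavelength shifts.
115° produces the larger shift by a factor of 2.761

Calculate both shifts using Δλ = λ_C(1 - cos θ):

For θ₁ = 61°:
Δλ₁ = 2.4263 × (1 - cos(61°))
Δλ₁ = 2.4263 × 0.5152
Δλ₁ = 1.2500 pm

For θ₂ = 115°:
Δλ₂ = 2.4263 × (1 - cos(115°))
Δλ₂ = 2.4263 × 1.4226
Δλ₂ = 3.4517 pm

The 115° angle produces the larger shift.
Ratio: 3.4517/1.2500 = 2.761

(Intermediate values are shown rounded; full precision is carried through to the final answer.)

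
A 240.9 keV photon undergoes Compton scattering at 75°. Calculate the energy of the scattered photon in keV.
178.5219 keV

First convert energy to wavelength:
λ = hc/E, with hc ≈ 1239.842 keV·pm (i.e. 1239.842 eV·nm)

For E = 240.9 keV = 240900 eV:
λ = 1239.842 keV·pm / 240.9 keV
λ = 5.1467 pm

Calculate the Compton shift:
Δλ = λ_C(1 - cos(75°)) = 2.4263 × 0.7412
Δλ = 1.7983 pm

Final wavelength:
λ' = 5.1467 + 1.7983 = 6.9450 pm

Final energy:
E' = hc/λ' = 1239.842 / 6.9450 = 178.5219 keV

(Intermediate values are shown rounded; full precision is carried through to the final answer.)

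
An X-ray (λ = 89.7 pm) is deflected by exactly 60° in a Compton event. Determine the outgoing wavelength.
90.9132 pm

Using the Compton formula: λ' = λ + λ_C(1 − cos θ)

For θ = 60°, cos θ = 1/2 (exact) = 0.5000, so:
1 − cos 60° = 1 − (1/2) = 0.5000

Δλ = λ_C × 0.5000 = 2.4263 × 0.5000 = 1.2132 pm

λ' = 89.7 + 1.2132 = 90.9132 pm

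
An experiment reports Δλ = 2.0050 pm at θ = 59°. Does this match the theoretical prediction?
No, inconsistent

Calculate the expected shift for θ = 59°:

Δλ_expected = λ_C(1 - cos(59°))
Δλ_expected = 2.4263 × (1 - cos(59°))
Δλ_expected = 2.4263 × 0.4850
Δλ_expected = 1.1767 pm

Given shift: 2.0050 pm
Expected shift: 1.1767 pm
Difference: 0.8283 pm

The values do not match. The given shift corresponds to θ ≈ 80.0°, not 59°.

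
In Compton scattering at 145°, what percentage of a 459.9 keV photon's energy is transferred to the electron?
0.6208 (or 62.08%)

Calculate initial and final photon energies:

Initial: E₀ = 459.9 keV → λ₀ = 2.6959 pm
Compton shift: Δλ = 4.4138 pm
Final wavelength: λ' = 7.1097 pm
Final energy: E' = 174.3868 keV

Fractional energy loss:
(E₀ - E')/E₀ = (459.9000 - 174.3868)/459.9000
= 285.5132/459.9000
= 0.6208
= 62.08%

(Intermediate values are shown rounded; full precision is carried through to the final answer.)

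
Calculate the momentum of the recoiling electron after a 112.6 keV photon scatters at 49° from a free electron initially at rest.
4.8306e-23 kg·m/s

The electron is initially at rest, so by conservation of momentum:
p⃗_e = p⃗₀ − p⃗'  (incident photon momentum minus scattered photon momentum)

Photon momentum magnitudes (p = h/λ = E/c):
λ₀ = hc/E₀ = 11.0110 pm → p₀ = h/λ₀ = 6.0177e-23 kg·m/s
Δλ = λ_C(1 − cos 49°) = 0.8345 pm
λ' = 11.8455 pm → p' = h/λ' = 5.5937e-23 kg·m/s

The scattered photon makes angle θ = 49° with the incident direction, so by the law of cosines:
|p⃗_e|² = p₀² + p'² − 2p₀p'cos θ
|p⃗_e|² = (6.0177e-23)² + (5.5937e-23)² − 2·6.0177e-23·5.5937e-23·cos(49°)
|p⃗_e| = 4.8306e-23 kg·m/s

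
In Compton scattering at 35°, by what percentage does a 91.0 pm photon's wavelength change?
0.4822%

Calculate the Compton shift:
Δλ = λ_C(1 - cos(35°))
Δλ = 2.4263 × (1 - cos(35°))
Δλ = 2.4263 × 0.1808
Δλ = 0.4388 pm

Percentage change:
(Δλ/λ₀) × 100 = (0.4388/91.0) × 100
= 0.4822%

(Intermediate values are shown rounded; full precision is carried through to the final answer.)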